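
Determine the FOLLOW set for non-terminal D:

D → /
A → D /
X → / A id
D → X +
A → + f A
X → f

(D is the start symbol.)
To compute FOLLOW(D), find every occurrence of D on a right-hand side N → α D β: add FIRST(β) \ {ε}, and if β is empty or nullable also add FOLLOW(N). Iterate to a fixed point.

D is the start symbol, so $ ∈ FOLLOW(D).
In A → D /: D is followed by '/', add FIRST('/') \ {ε} = { '/' }

Taking the union: FOLLOW(D) = { $, '/' }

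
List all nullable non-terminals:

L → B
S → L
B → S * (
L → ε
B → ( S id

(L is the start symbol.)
A non-terminal is nullable if it can derive ε (the empty string): either it has an ε-production, or it has a production whose right-hand side consists entirely of nullable non-terminals.

ε-productions: L → ε
So L is immediately nullable.
S → L: every symbol on the right is nullable, so S is nullable too.
No further non-terminal can be added: every production for the remaining non-terminals contains a terminal or a non-nullable non-terminal.
Nullable = { 'L', 'S' }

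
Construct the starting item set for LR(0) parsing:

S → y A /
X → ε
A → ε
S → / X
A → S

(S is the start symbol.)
{ [S → . / X], [S → . y A /], [S' → . S] }

First, augment the grammar with S' → S
I₀ = CLOSURE({ [S' → . S] }):
  [S' → . S] has the dot before S: add [S → . y A /], [S → . / X]
No further items can be added.

I₀ = { [S → . / X], [S → . y A /], [S' → . S] }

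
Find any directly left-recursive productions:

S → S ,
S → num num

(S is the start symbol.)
Yes, S is left-recursive

Direct left recursion occurs when N → N α for some non-terminal N (the right-hand side begins with the left-hand side itself).

S → S ,: LEFT RECURSIVE (starts with S)
S → num num: starts with num

The grammar has direct left recursion on: S.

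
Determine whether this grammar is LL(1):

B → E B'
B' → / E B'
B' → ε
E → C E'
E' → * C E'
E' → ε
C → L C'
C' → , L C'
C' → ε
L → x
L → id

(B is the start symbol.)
A grammar is LL(1) if for each non-terminal N with multiple productions, the predict sets of those productions are pairwise disjoint, where PREDICT(N → α) = (FIRST(α) \ {ε}) ∪ (FOLLOW(N) if α ⇒* ε).

Relevant sets:
  FOLLOW(B') = { $ }
  FOLLOW(E') = { $, '/' }
  FOLLOW(C') = { $, '*', '/' }

For B':
  PREDICT(B' → '/' E B') = { '/' }
  PREDICT(B' → ε) = { $ }
For E':
  PREDICT(E' → '*' C E') = { '*' }
  PREDICT(E' → ε) = { $, '/' }
For C':
  PREDICT(C' → ',' L C') = { ',' }
  PREDICT(C' → ε) = { $, '*', '/' }
For L:
  PREDICT(L → x) = { 'x' }
  PREDICT(L → id) = { 'id' }
B, E, C have a single production, so nothing to check there.

All predict sets are disjoint. The grammar IS LL(1).

Answer: Yes, the grammar is LL(1).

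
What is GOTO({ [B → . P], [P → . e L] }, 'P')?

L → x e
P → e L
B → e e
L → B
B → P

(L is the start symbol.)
GOTO(I, 'P') = CLOSURE({ [A → αX.β] : [A → α.Xβ] ∈ I, X = 'P' })

Items with dot before 'P', with the dot advanced:
  [B → . P] → [B → P .]
Closure adds nothing (no advanced item has the dot before a non-terminal).

GOTO = { [B → P .] }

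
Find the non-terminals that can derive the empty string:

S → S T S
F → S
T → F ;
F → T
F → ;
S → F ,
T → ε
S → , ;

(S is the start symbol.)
{ 'F', 'T' }

A non-terminal is nullable if it can derive ε (the empty string): either it has an ε-production, or it has a production whose right-hand side consists entirely of nullable non-terminals.

ε-productions: T → ε
So T is immediately nullable.
F → T: every symbol on the right is nullable, so F is nullable too.
No further non-terminal can be added: every production for the remaining non-terminals contains a terminal or a non-nullable non-terminal.
Nullable = { 'F', 'T' }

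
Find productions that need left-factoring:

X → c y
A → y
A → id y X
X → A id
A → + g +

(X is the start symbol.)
No, left-factoring is not needed

Left-factoring is needed when two productions for the same non-terminal
share a common prefix on the right-hand side.

Productions for X:
  X → c y
  X → A id
Productions for A:
  A → y
  A → id y X
  A → + g +

No common prefixes found.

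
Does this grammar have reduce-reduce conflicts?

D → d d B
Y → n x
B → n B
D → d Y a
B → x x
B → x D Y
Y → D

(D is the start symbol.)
Augment with D' → D and build the canonical LR(0) collection (I0 = CLOSURE({[D' → . D]}), then GOTO on every symbol after a dot until no new states appear). It has 18 states:
  I0: { [D → . d Y a], [D → . d d B], [D' → . D] }  — shift
  I1: { [D' → D .] }  — accept
  I2: { [D → . d Y a], [D → . d d B], [D → d . Y a], [D → d . d B], [Y → . D], [Y → . n x] }  — shift
  I3: { [Y → D .] }  — reduce
  I4: { [D → d Y . a] }  — shift
  I5: { [B → . n B], [B → . x D Y], [B → . x x], [D → . d Y a], [D → . d d B], [D → d . Y a], [D → d . d B], [D → d d . B], [Y → . D], [Y → . n x] }  — shift
  I6: { [Y → n . x] }  — shift
  I7: { [Y → n x .] }  — reduce
  I8: { [D → d d B .] }  — reduce
  I9: { [B → . n B], [B → . x D Y], [B → . x x], [B → n . B], [Y → n . x] }  — shift
  I10: { [B → x . D Y], [B → x . x], [D → . d Y a], [D → . d d B] }  — shift
  I11: { [B → x D . Y], [D → . d Y a], [D → . d d B], [Y → . D], [Y → . n x] }  — shift
  I12: { [B → x x .] }  — reduce
  I13: { [B → x D Y .] }  — reduce
  I14: { [B → n B .] }  — reduce
  I15: { [B → . n B], [B → . x D Y], [B → . x x], [B → n . B] }  — shift
  I16: { [B → x . D Y], [B → x . x], [D → . d Y a], [D → . d d B], [Y → n x .] }  — shift, reduce
  I17: { [D → d Y a .] }  — reduce

No state contains more than one complete item.

Answer: No reduce-reduce conflicts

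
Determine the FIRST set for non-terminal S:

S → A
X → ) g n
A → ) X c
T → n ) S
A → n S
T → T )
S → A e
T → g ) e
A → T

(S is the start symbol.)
{ ')', 'g', 'n' }

FIRST sets of the other non-terminals involved (by the same procedure, iterated to a fixed point):
  FIRST(A) = { ')', 'g', 'n' }

From S → A:
  - A is a non-terminal: add FIRST(A) \ {ε} = { ')', 'g', 'n' }
    A is not nullable, so stop
From S → A e:
  - A is a non-terminal: add FIRST(A) \ {ε} = { ')', 'g', 'n' }
    A is not nullable, so stop

Collecting: FIRST(S) = { ')', 'g', 'n' }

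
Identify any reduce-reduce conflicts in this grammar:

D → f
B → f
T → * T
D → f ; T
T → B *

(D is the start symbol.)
No reduce-reduce conflicts

A reduce-reduce conflict occurs when an LR(0) state has two complete items [A → α .] and [B → β .] — both call for a reduction, and with no lookahead the parser cannot choose between them.

Augment with D' → D and build the canonical LR(0) collection (I0 = CLOSURE({[D' → . D]}), then GOTO on every symbol after a dot until no new states appear). It has 10 states:
  I0: { [D → . f ; T], [D → . f], [D' → . D] }  — shift
  I1: { [D' → D .] }  — accept
  I2: { [D → f . ; T], [D → f .] }  — shift, reduce
  I3: { [B → . f], [D → f ; . T], [T → . * T], [T → . B *] }  — shift
  I4: { [B → . f], [T → * . T], [T → . * T], [T → . B *] }  — shift
  I5: { [T → B . *] }  — shift
  I6: { [D → f ; T .] }  — reduce
  I7: { [B → f .] }  — reduce
  I8: { [T → B * .] }  — reduce
  I9: { [T → * T .] }  — reduce

No state contains more than one complete item.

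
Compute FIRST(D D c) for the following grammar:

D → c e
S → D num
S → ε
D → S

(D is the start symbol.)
{ 'c', 'num' }

FIRST sets of the non-terminals involved (from the grammar, by fixed-point iteration):
  FIRST(D) = { 'c', 'num', ε }

To compute FIRST(D D c), process the symbols left to right:
Symbol D is a non-terminal. Add FIRST(D) \ {ε} = { 'c', 'num' }
D is nullable (ε ∈ FIRST(D)), continue to the next symbol.
Symbol D is a non-terminal. Add FIRST(D) \ {ε} = { 'c', 'num' }
D is nullable (ε ∈ FIRST(D)), continue to the next symbol.
Symbol c is a terminal. Add 'c' and stop.
FIRST(D D c) = { 'c', 'num' }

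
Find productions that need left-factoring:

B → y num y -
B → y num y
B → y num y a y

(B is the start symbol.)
Yes, B has productions with common prefix 'y num y'

Left-factoring is needed when two productions for the same non-terminal
share a common prefix on the right-hand side.

Productions for B:
  B → y num y -
  B → y num y
  B → y num y a y

Found common prefix 'y num y' in productions for B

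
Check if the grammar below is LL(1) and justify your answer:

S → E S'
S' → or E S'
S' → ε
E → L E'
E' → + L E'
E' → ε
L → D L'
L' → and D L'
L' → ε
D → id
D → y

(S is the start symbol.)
Yes, the grammar is LL(1).

A grammar is LL(1) if for each non-terminal N with multiple productions, the predict sets of those productions are pairwise disjoint, where PREDICT(N → α) = (FIRST(α) \ {ε}) ∪ (FOLLOW(N) if α ⇒* ε).

Relevant sets:
  FOLLOW(S') = { $ }
  FOLLOW(E') = { $, 'or' }
  FOLLOW(L') = { $, '+', 'or' }

For S':
  PREDICT(S' → or E S') = { 'or' }
  PREDICT(S' → ε) = { $ }
For E':
  PREDICT(E' → '+' L E') = { '+' }
  PREDICT(E' → ε) = { $, 'or' }
For L':
  PREDICT(L' → and D L') = { 'and' }
  PREDICT(L' → ε) = { $, '+', 'or' }
For D:
  PREDICT(D → id) = { 'id' }
  PREDICT(D → y) = { 'y' }
S, E, L have a single production, so nothing to check there.

All predict sets are disjoint. The grammar IS LL(1).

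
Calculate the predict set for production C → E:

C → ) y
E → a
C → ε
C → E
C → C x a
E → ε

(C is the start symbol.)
{ $, 'a', 'x' }

PREDICT(C → E) = (FIRST(RHS) \ {ε}) ∪ (FOLLOW(C) if ε ∈ FIRST(RHS), i.e. RHS ⇒* ε)
FIRST(E) = { 'a', ε }
FIRST(E) = { 'a', ε }
ε ∈ FIRST(E) (the right-hand side is nullable), so add FOLLOW(C) = { $, 'x' }
PREDICT(C → E) = { $, 'a', 'x' }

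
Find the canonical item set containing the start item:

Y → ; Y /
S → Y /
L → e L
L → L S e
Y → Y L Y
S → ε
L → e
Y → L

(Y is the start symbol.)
First, augment the grammar with Y' → Y
I₀ = CLOSURE({ [Y' → . Y] }):
  [Y' → . Y] has the dot before Y: add [Y → . ; Y /], [Y → . Y L Y], [Y → . L]
  [Y → . L] has the dot before L: add [L → . e L], [L → . L S e], [L → . e]
No further items can be added.

I₀ = { [L → . L S e], [L → . e L], [L → . e], [Y → . ; Y /], [Y → . L], [Y → . Y L Y], [Y' → . Y] }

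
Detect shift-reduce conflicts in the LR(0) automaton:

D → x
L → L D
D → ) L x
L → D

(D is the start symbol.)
Augment with D' → D and build the canonical LR(0) collection (I0 = CLOSURE({[D' → . D]}), then GOTO on every symbol after a dot until no new states appear). It has 8 states:
  I0: { [D → . ) L x], [D → . x], [D' → . D] }  — shift
  I1: { [D → ) . L x], [D → . ) L x], [D → . x], [L → . D], [L → . L D] }  — shift
  I2: { [D' → D .] }  — accept
  I3: { [D → x .] }  — reduce
  I4: { [L → D .] }  — reduce
  I5: { [D → ) L . x], [D → . ) L x], [D → . x], [L → L . D] }  — shift
  I6: { [L → L D .] }  — reduce
  I7: { [D → ) L x .], [D → x .] }  — 2 reduces

No state contains both a complete item and a shift item.

Answer: No shift-reduce conflicts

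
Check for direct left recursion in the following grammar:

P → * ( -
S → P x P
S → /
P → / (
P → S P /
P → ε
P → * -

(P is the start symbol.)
No direct left recursion

Direct left recursion occurs when N → N α for some non-terminal N (the right-hand side begins with the left-hand side itself).

P → * ( -: starts with '*'
S → P x P: starts with P
S → /: starts with '/'
P → / (: starts with '/'
P → S P /: starts with S
P → ε: starts with ε
P → * -: starts with '*'

No direct left recursion found.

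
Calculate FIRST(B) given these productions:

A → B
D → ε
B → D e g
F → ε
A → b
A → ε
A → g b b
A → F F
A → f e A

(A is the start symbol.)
{ 'e' }

To compute FIRST(B), examine every production with B on the left-hand side, reading each right-hand side left to right until a non-nullable symbol is reached.

FIRST sets of the other non-terminals involved (by the same procedure, iterated to a fixed point):
  FIRST(D) = { ε }

From B → D e g:
  - D is a non-terminal: add FIRST(D) \ {ε} = { }
    D is nullable, so continue to the next symbol
  - e is a terminal: add 'e' and stop

Collecting: FIRST(B) = { 'e' }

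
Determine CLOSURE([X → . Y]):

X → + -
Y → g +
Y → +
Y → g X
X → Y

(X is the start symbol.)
{ [X → . Y], [Y → . +], [Y → . g +], [Y → . g X] }

To compute CLOSURE, for each item [A → α.Bβ] where B is a non-terminal, add [B → .γ] for all productions B → γ; repeat for the newly added items until nothing changes.

Start with: [X → . Y]
  [X → . Y] has the dot before Y: add [Y → . g +], [Y → . +], [Y → . g X]
No further items can be added.

CLOSURE = { [X → . Y], [Y → . +], [Y → . g +], [Y → . g X] }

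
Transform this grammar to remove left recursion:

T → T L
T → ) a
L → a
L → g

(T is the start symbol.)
T → ) a T'
T' → L T'
T' → ε
L → a
L → g

T is directly left-recursive. The standard transformation for
  A → A α₁ | ... | A α_m | β₁ | ... | β_n
is
  A  → β₁ A' | ... | β_n A'
  A' → α₁ A' | ... | α_m A' | ε

T → ) a becomes T → ) a T'
T → T L becomes T' → L T'
Add T' → ε

Productions for other non-terminals are unchanged:
  L → a
  L → g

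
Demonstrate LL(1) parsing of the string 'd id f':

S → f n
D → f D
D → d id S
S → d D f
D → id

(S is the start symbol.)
LL(1) parsing maintains a stack (initially the start symbol over $) and the input. At each step: if the stack top is a terminal, match it against the current input token; if it is a non-terminal N, replace it with the RHS of M[N, lookahead] (the unique production whose predict set contains the lookahead).

Stack is shown with the top on the left.

Stack    Input     Action
-------------------------
S $      d id f $  output S → d D f
d D f $  d id f $  match 'd'
D f $    id f $    output D → id
id f $   id f $    match 'id'
f $      f $       match 'f'
$        $         accept

The string is accepted.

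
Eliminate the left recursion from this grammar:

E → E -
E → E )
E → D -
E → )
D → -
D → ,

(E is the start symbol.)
E → D - E'
E → ) E'
E' → - E'
E' → ) E'
E' → ε
D → -
D → ,

E is directly left-recursive. The standard transformation for
  A → A α₁ | ... | A α_m | β₁ | ... | β_n
is
  A  → β₁ A' | ... | β_n A'
  A' → α₁ A' | ... | α_m A' | ε

E → D - becomes E → D - E'
E → ) becomes E → ) E'
E → E - becomes E' → - E'
E → E ) becomes E' → ) E'
Add E' → ε

Productions for other non-terminals are unchanged:
  D → -
  D → ,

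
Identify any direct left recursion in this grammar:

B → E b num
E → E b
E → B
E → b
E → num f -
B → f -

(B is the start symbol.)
Yes, E is left-recursive

Direct left recursion occurs when N → N α for some non-terminal N (the right-hand side begins with the left-hand side itself).

B → E b num: starts with E
E → E b: LEFT RECURSIVE (starts with E)
E → B: starts with B
E → b: starts with b
E → num f -: starts with num
B → f -: starts with f

The grammar has direct left recursion on: E.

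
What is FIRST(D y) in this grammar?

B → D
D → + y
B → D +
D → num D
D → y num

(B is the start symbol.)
FIRST sets of the non-terminals involved (from the grammar, by fixed-point iteration):
  FIRST(D) = { '+', 'num', 'y' }

To compute FIRST(D y), process the symbols left to right:
Symbol D is a non-terminal. Add FIRST(D) \ {ε} = { '+', 'num', 'y' }
D is not nullable (ε ∉ FIRST(D)), so stop here.
FIRST(D y) = { '+', 'num', 'y' }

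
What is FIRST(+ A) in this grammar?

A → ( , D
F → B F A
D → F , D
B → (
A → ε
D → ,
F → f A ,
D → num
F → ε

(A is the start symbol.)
To compute FIRST(+ A), process the symbols left to right:
Symbol + is a terminal. Add '+' and stop.
FIRST(+ A) = { '+' }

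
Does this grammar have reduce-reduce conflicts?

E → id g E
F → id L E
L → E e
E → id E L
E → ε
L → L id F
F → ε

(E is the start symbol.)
Augment with E' → E and build the canonical LR(0) collection (I0 = CLOSURE({[E' → . E]}), then GOTO on every symbol after a dot until no new states appear). It has 17 states:
  I0: { [E → . id E L], [E → . id g E], [E → .], [E' → . E] }  — shift, reduce
  I1: { [E' → E .] }  — accept
  I2: { [E → . id E L], [E → . id g E], [E → .], [E → id . E L], [E → id . g E] }  — shift, reduce
  I3: { [E → . id E L], [E → . id g E], [E → .], [E → id E . L], [L → . E e], [L → . L id F] }  — shift, reduce
  I4: { [E → . id E L], [E → . id g E], [E → .], [E → id g . E] }  — shift, reduce
  I5: { [E → id g E .] }  — reduce
  I6: { [L → E . e] }  — shift
  I7: { [E → id E L .], [L → L . id F] }  — shift, reduce
  I8: { [F → . id L E], [F → .], [L → L id . F] }  — shift, reduce
  I9: { [L → L id F .] }  — reduce
  I10: { [E → . id E L], [E → . id g E], [E → .], [F → id . L E], [L → . E e], [L → . L id F] }  — shift, reduce
  I11: { [E → . id E L], [E → . id g E], [E → .], [F → id L . E], [L → L . id F] }  — shift, reduce
  I12: { [F → id L E .] }  — reduce
  I13: { [E → . id E L], [E → . id g E], [E → .], [E → id . E L], [E → id . g E], [F → . id L E], [F → .], [L → L id . F] }  — shift, 2 reduces
  I14: { [E → . id E L], [E → . id g E], [E → .], [E → id . E L], [E → id . g E], [F → id . L E], [L → . E e], [L → . L id F] }  — shift, reduce
  I15: { [E → . id E L], [E → . id g E], [E → .], [E → id E . L], [L → . E e], [L → . L id F], [L → E . e] }  — shift, reduce
  I16: { [L → E e .] }  — reduce

I13 contains complete items [E → .], [F → .] — reduce-reduce conflict.

Answer: Yes — I13: [E → .] vs [F → .]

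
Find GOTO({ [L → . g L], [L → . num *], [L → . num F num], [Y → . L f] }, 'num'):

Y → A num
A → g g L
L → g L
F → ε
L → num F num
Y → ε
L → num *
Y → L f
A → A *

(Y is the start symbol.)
{ [F → .], [L → num . *], [L → num . F num] }

GOTO(I, 'num') = CLOSURE({ [A → αX.β] : [A → α.Xβ] ∈ I, X = 'num' })

Items with dot before 'num', with the dot advanced:
  [L → . num *] → [L → num . *]
  [L → . num F num] → [L → num . F num]
Closure of the advanced items:
  [L → num . F num] has the dot before F: add [F → .]

GOTO = { [F → .], [L → num . *], [L → num . F num] }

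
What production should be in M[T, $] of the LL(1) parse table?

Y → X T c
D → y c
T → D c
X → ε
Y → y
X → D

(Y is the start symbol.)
To find M[T, $], we find productions for T where $ is in the predict set (PREDICT(N → α) = (FIRST(α) \ {ε}) ∪ (FOLLOW(N) if α ⇒* ε)).

Relevant sets:
  FIRST(D) = { 'y' }

T → D c: PREDICT = { 'y' }

M[T, $] is empty (no production applies)

Answer: Empty (error entry)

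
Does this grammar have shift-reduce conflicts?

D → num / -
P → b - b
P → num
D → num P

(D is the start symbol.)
Augment with D' → D and build the canonical LR(0) collection (I0 = CLOSURE({[D' → . D]}), then GOTO on every symbol after a dot until no new states appear). It has 10 states:
  I0: { [D → . num / -], [D → . num P], [D' → . D] }  — shift
  I1: { [D' → D .] }  — accept
  I2: { [D → num . / -], [D → num . P], [P → . b - b], [P → . num] }  — shift
  I3: { [D → num / . -] }  — shift
  I4: { [D → num P .] }  — reduce
  I5: { [P → b . - b] }  — shift
  I6: { [P → num .] }  — reduce
  I7: { [P → b - . b] }  — shift
  I8: { [P → b - b .] }  — reduce
  I9: { [D → num / - .] }  — reduce

No state contains both a complete item and a shift item.

Answer: No shift-reduce conflicts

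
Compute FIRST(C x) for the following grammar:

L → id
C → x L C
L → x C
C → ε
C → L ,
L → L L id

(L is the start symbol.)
{ 'id', 'x' }

FIRST sets of the non-terminals involved (from the grammar, by fixed-point iteration):
  FIRST(C) = { 'id', 'x', ε }

To compute FIRST(C x), process the symbols left to right:
Symbol C is a non-terminal. Add FIRST(C) \ {ε} = { 'id', 'x' }
C is nullable (ε ∈ FIRST(C)), continue to the next symbol.
Symbol x is a terminal. Add 'x' and stop.
FIRST(C x) = { 'id', 'x' }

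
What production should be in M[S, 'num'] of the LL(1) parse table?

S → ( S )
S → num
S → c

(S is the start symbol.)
S → num

To find M[S, 'num'], we find productions for S where 'num' is in the predict set (PREDICT(N → α) = (FIRST(α) \ {ε}) ∪ (FOLLOW(N) if α ⇒* ε)).

S → ( S ): PREDICT = { '(' }
S → num: PREDICT = { 'num' }
  'num' is in predict set, so this production goes in M[S, 'num']
S → c: PREDICT = { 'c' }

M[S, 'num'] = S → num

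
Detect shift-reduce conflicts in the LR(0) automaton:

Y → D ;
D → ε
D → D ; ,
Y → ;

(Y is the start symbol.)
Yes — I0: [D → .] vs [Y → . ;]; I4: [Y → D ; .] vs [D → D ; . ,]

Augment with Y' → Y and build the canonical LR(0) collection (I0 = CLOSURE({[Y' → . Y]}), then GOTO on every symbol after a dot until no new states appear). It has 6 states:
  I0: { [D → . D ; ,], [D → .], [Y → . ;], [Y → . D ;], [Y' → . Y] }  — shift, reduce
  I1: { [Y → ; .] }  — reduce
  I2: { [D → D . ; ,], [Y → D . ;] }  — shift
  I3: { [Y' → Y .] }  — accept
  I4: { [D → D ; . ,], [Y → D ; .] }  — shift, reduce
  I5: { [D → D ; , .] }  — reduce

I0 contains reduce item [D → .] and shift item [Y → . ;] — shift-reduce conflict.
I4 contains reduce item [Y → D ; .] and shift item [D → D ; . ,] — shift-reduce conflict.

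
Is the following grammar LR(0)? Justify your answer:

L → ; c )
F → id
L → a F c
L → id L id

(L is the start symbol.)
A grammar is LR(0) if no state in the canonical LR(0) collection has:
  - both a shift item (dot before a terminal) and a complete item (shift-reduce conflict), or
  - two or more complete items (reduce-reduce conflict; the accept item [L' → L .] counts as a complete item here).

Augment with L' → L and build the canonical LR(0) collection (I0 = CLOSURE({[L' → . L]}), then GOTO on every symbol after a dot until no new states appear). It has 12 states:
  I0: { [L → . ; c )], [L → . a F c], [L → . id L id], [L' → . L] }  — shift
  I1: { [L → ; . c )] }  — shift
  I2: { [L' → L .] }  — accept
  I3: { [F → . id], [L → a . F c] }  — shift
  I4: { [L → . ; c )], [L → . a F c], [L → . id L id], [L → id . L id] }  — shift
  I5: { [L → id L . id] }  — shift
  I6: { [L → id L id .] }  — reduce
  I7: { [L → a F . c] }  — shift
  I8: { [F → id .] }  — reduce
  I9: { [L → a F c .] }  — reduce
  I10: { [L → ; c . )] }  — shift
  I11: { [L → ; c ) .] }  — reduce

Every state is either a pure shift/goto state or contains exactly one complete item and nothing to shift — no conflicts. The grammar is LR(0).

Answer: Yes, the grammar is LR(0)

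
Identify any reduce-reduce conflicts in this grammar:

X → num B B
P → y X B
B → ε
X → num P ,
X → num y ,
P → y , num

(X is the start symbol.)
No reduce-reduce conflicts

A reduce-reduce conflict occurs when an LR(0) state has two complete items [A → α .] and [B → β .] — both call for a reduction, and with no lookahead the parser cannot choose between them.

Augment with X' → X and build the canonical LR(0) collection (I0 = CLOSURE({[X' → . X]}), then GOTO on every symbol after a dot until no new states appear). It has 12 states:
  I0: { [X → . num B B], [X → . num P ,], [X → . num y ,], [X' → . X] }  — shift
  I1: { [X' → X .] }  — accept
  I2: { [B → .], [P → . y , num], [P → . y X B], [X → num . B B], [X → num . P ,], [X → num . y ,] }  — shift, reduce
  I3: { [B → .], [X → num B . B] }  — reduce
  I4: { [X → num P . ,] }  — shift
  I5: { [P → y . , num], [P → y . X B], [X → . num B B], [X → . num P ,], [X → . num y ,], [X → num y . ,] }  — shift
  I6: { [P → y , . num], [X → num y , .] }  — shift, reduce
  I7: { [B → .], [P → y X . B] }  — reduce
  I8: { [P → y X B .] }  — reduce
  I9: { [P → y , num .] }  — reduce
  I10: { [X → num P , .] }  — reduce
  I11: { [X → num B B .] }  — reduce

No state contains more than one complete item.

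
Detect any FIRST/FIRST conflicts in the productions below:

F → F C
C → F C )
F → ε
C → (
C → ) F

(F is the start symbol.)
Yes. C → F C ')' / C → '(' on { '(' }; C → F C ')' / C → ')' F on { ')' }

FIRST sets of the non-terminals at (or reachable through a nullable prefix from) the front of some alternative:
  FIRST(F) = { '(', ')', ε }
  FIRST(C) = { '(', ')' }

Productions for F:
  F → F C: FIRST = { '(', ')' }
  F → ε: FIRST = { ε }
Productions for C:
  C → F C ): FIRST = { '(', ')' }
  C → (: FIRST = { '(' }
  C → ) F: FIRST = { ')' }

Conflict for C: C → F C ) and C → (
  Overlap: { '(' }
Conflict for C: C → F C ) and C → ) F
  Overlap: { ')' }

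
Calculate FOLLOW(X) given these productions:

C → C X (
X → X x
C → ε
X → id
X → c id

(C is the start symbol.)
To compute FOLLOW(X), find every occurrence of X on a right-hand side N → α X β: add FIRST(β) \ {ε}, and if β is empty or nullable also add FOLLOW(N). Iterate to a fixed point.

In C → C X (: X is followed by '(', add FIRST('(') \ {ε} = { '(' }
In X → X x: X is followed by x, add FIRST(x) \ {ε} = { 'x' }

Taking the union: FOLLOW(X) = { '(', 'x' }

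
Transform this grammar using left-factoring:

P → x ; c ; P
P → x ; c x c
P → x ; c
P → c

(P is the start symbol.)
Left-factoring transforms A → αβ₁ | αβ₂ into A → αA' and A' → β₁ | β₂
(α is the longest common prefix among the alternatives). Repeat until
no nonterminal has two alternatives with a common prefix.

Round 1: P has alternatives sharing prefix 'x ; c'. Introduce P': P → x ; c P'
  Add: P' → ; P
  Add: P' → x c
  Add: P' → ε

No remaining common prefixes — done.

Resulting grammar:
P → x ; c P'
P' → ; P
P' → x c
P' → ε
P → c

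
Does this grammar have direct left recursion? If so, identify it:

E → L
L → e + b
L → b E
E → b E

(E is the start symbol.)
No direct left recursion

E → L: starts with L
L → e + b: starts with e
L → b E: starts with b
E → b E: starts with b

No direct left recursion found.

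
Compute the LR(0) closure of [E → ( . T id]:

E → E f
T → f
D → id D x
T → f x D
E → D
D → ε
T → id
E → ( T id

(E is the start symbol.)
{ [E → ( . T id], [T → . f x D], [T → . f], [T → . id] }

To compute CLOSURE, for each item [A → α.Bβ] where B is a non-terminal, add [B → .γ] for all productions B → γ; repeat for the newly added items until nothing changes.

Start with: [E → ( . T id]
  [E → ( . T id] has the dot before T: add [T → . f], [T → . f x D], [T → . id]
No further items can be added.

CLOSURE = { [E → ( . T id], [T → . f x D], [T → . f], [T → . id] }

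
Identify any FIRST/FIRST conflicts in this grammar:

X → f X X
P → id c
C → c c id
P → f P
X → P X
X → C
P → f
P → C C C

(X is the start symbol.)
Yes. X → f X X / X → P X on { 'f' }; X → P X / X → C on { 'c' }; P → f P / P → f on { 'f' }

A FIRST/FIRST conflict occurs when two productions N → α and N → β for the same non-terminal have FIRST(α) ∩ FIRST(β) ≠ ∅ (with ε ∈ FIRST of a nullable right-hand side, so two nullable alternatives also conflict).

FIRST sets of the non-terminals at (or reachable through a nullable prefix from) the front of some alternative:
  FIRST(P) = { 'c', 'f', 'id' }
  FIRST(C) = { 'c' }

Productions for X:
  X → f X X: FIRST = { 'f' }
  X → P X: FIRST = { 'c', 'f', 'id' }
  X → C: FIRST = { 'c' }
Productions for P:
  P → id c: FIRST = { 'id' }
  P → f P: FIRST = { 'f' }
  P → f: FIRST = { 'f' }
  P → C C C: FIRST = { 'c' }
C has only one production, so no FIRST/FIRST conflict is possible there.

Conflict for X: X → f X X and X → P X
  Overlap: { 'f' }
Conflict for X: X → P X and X → C
  Overlap: { 'c' }
Conflict for P: P → f P and P → f
  Overlap: { 'f' }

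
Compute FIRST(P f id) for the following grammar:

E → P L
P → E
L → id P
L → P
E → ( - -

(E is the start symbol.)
{ '(' }

FIRST sets of the non-terminals involved (from the grammar, by fixed-point iteration):
  FIRST(P) = { '(' }

To compute FIRST(P f id), process the symbols left to right:
Symbol P is a non-terminal. Add FIRST(P) \ {ε} = { '(' }
P is not nullable (ε ∉ FIRST(P)), so stop here.
FIRST(P f id) = { '(' }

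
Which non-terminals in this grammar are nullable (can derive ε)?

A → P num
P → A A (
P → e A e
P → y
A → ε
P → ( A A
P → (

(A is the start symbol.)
{ 'A' }

A non-terminal is nullable if it can derive ε (the empty string): either it has an ε-production, or it has a production whose right-hand side consists entirely of nullable non-terminals.

ε-productions: A → ε
So A is immediately nullable.
No further non-terminal can be added: every production for the remaining non-terminals contains a terminal or a non-nullable non-terminal.
Nullable = { 'A' }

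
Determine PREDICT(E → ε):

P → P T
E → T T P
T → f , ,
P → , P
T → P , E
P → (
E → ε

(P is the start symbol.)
PREDICT(E → ε) = (FIRST(RHS) \ {ε}) ∪ (FOLLOW(E) if ε ∈ FIRST(RHS), i.e. RHS ⇒* ε)
The right-hand side is ε (FIRST(ε) = { ε }), so the predict set is FOLLOW(E) = { $, '(', ',', 'f' }
PREDICT(E → ε) = { $, '(', ',', 'f' }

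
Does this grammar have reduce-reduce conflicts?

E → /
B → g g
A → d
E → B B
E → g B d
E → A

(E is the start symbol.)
Augment with E' → E and build the canonical LR(0) collection (I0 = CLOSURE({[E' → . E]}), then GOTO on every symbol after a dot until no new states appear). It has 13 states:
  I0: { [A → . d], [B → . g g], [E → . /], [E → . A], [E → . B B], [E → . g B d], [E' → . E] }  — shift
  I1: { [E → / .] }  — reduce
  I2: { [E → A .] }  — reduce
  I3: { [B → . g g], [E → B . B] }  — shift
  I4: { [E' → E .] }  — accept
  I5: { [A → d .] }  — reduce
  I6: { [B → . g g], [B → g . g], [E → g . B d] }  — shift
  I7: { [E → g B . d] }  — shift
  I8: { [B → g . g], [B → g g .] }  — shift, reduce
  I9: { [B → g g .] }  — reduce
  I10: { [E → g B d .] }  — reduce
  I11: { [E → B B .] }  — reduce
  I12: { [B → g . g] }  — shift

No state contains more than one complete item.

Answer: No reduce-reduce conflicts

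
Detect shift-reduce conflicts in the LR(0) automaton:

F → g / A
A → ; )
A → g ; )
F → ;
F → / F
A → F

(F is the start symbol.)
Yes — I6: [F → ; .] vs [A → ; . )]

Augment with F' → F and build the canonical LR(0) collection (I0 = CLOSURE({[F' → . F]}), then GOTO on every symbol after a dot until no new states appear). It has 14 states:
  I0: { [F → . / F], [F → . ;], [F → . g / A], [F' → . F] }  — shift
  I1: { [F → . / F], [F → . ;], [F → . g / A], [F → / . F] }  — shift
  I2: { [F → ; .] }  — reduce
  I3: { [F' → F .] }  — accept
  I4: { [F → g . / A] }  — shift
  I5: { [A → . ; )], [A → . F], [A → . g ; )], [F → . / F], [F → . ;], [F → . g / A], [F → g / . A] }  — shift
  I6: { [A → ; . )], [F → ; .] }  — shift, reduce
  I7: { [F → g / A .] }  — reduce
  I8: { [A → F .] }  — reduce
  I9: { [A → g . ; )], [F → g . / A] }  — shift
  I10: { [A → g ; . )] }  — shift
  I11: { [A → g ; ) .] }  — reduce
  I12: { [A → ; ) .] }  — reduce
  I13: { [F → / F .] }  — reduce

I6 contains reduce item [F → ; .] and shift item [A → ; . )] — shift-reduce conflict.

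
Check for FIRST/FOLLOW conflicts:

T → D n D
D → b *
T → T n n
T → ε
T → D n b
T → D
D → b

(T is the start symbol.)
A FIRST/FOLLOW conflict occurs when a non-terminal N has a nullable alternative N → β (β ⇒* ε) and another alternative N → α with FIRST(α) ∩ FOLLOW(N) ≠ ∅: on such a lookahead the parser cannot decide between expanding α and letting N vanish via β.

Nullable non-terminals: T.
FIRST sets used below: FIRST(D) = { 'b' }, FIRST(T) = { 'b', 'n', ε }

T: nullable alternative(s) T → ε; FOLLOW(T) = { $, 'n' }
  T → D n D: FIRST \ {ε} = { 'b' } — disjoint from FOLLOW(T)
  T → T n n: FIRST \ {ε} = { 'b', 'n' } — overlaps FOLLOW(T) on { 'n' }: CONFLICT
  T → ε: FIRST \ {ε} = { } — this is the only nullable alternative, skip
  T → D n b: FIRST \ {ε} = { 'b' } — disjoint from FOLLOW(T)
  T → D: FIRST \ {ε} = { 'b' } — disjoint from FOLLOW(T)

D has no nullable alternative, so no FIRST/FOLLOW check is needed there.

So the grammar has 1 FIRST/FOLLOW conflict (marked CONFLICT above).

Answer: Yes. T → T n n with FOLLOW(T) on { 'n' }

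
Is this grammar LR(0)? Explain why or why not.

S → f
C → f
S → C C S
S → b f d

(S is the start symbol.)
Augment with S' → S and build the canonical LR(0) collection (I0 = CLOSURE({[S' → . S]}), then GOTO on every symbol after a dot until no new states appear). It has 10 states:
  I0: { [C → . f], [S → . C C S], [S → . b f d], [S → . f], [S' → . S] }  — shift
  I1: { [C → . f], [S → C . C S] }  — shift
  I2: { [S' → S .] }  — accept
  I3: { [S → b . f d] }  — shift
  I4: { [C → f .], [S → f .] }  — 2 reduces
  I5: { [S → b f . d] }  — shift
  I6: { [S → b f d .] }  — reduce
  I7: { [C → . f], [S → . C C S], [S → . b f d], [S → . f], [S → C C . S] }  — shift
  I8: { [C → f .] }  — reduce
  I9: { [S → C C S .] }  — reduce

Conflict in state I4:
  Reduce-reduce conflict: [C → f .] and [S → f .]
So the grammar is NOT LR(0).

Answer: No. Reduce-reduce conflict: [C → f .] and [S → f .]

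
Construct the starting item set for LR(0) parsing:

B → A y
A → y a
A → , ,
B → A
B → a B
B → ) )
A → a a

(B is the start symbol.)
{ [A → . , ,], [A → . a a], [A → . y a], [B → . ) )], [B → . A y], [B → . A], [B → . a B], [B' → . B] }

First, augment the grammar with B' → B
I₀ = CLOSURE({ [B' → . B] }):
  [B' → . B] has the dot before B: add [B → . A y], [B → . A], [B → . a B], [B → . ) )]
  [B → . A y] has the dot before A: add [A → . y a], [A → . , ,], [A → . a a]
No further items can be added.

I₀ = { [A → . , ,], [A → . a a], [A → . y a], [B → . ) )], [B → . A y], [B → . A], [B → . a B], [B' → . B] }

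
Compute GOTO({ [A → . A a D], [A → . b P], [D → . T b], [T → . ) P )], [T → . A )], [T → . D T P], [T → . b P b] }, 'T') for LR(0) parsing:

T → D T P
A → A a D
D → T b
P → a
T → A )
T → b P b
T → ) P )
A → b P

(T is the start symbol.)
GOTO(I, 'T') = CLOSURE({ [A → αX.β] : [A → α.Xβ] ∈ I, X = 'T' })

Items with dot before 'T', with the dot advanced:
  [D → . T b] → [D → T . b]
Closure adds nothing (no advanced item has the dot before a non-terminal).

GOTO = { [D → T . b] }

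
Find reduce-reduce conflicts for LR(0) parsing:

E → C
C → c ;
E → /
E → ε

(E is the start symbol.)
No reduce-reduce conflicts

A reduce-reduce conflict occurs when an LR(0) state has two complete items [A → α .] and [B → β .] — both call for a reduction, and with no lookahead the parser cannot choose between them.

Augment with E' → E and build the canonical LR(0) collection (I0 = CLOSURE({[E' → . E]}), then GOTO on every symbol after a dot until no new states appear). It has 6 states:
  I0: { [C → . c ;], [E → . /], [E → . C], [E → .], [E' → . E] }  — shift, reduce
  I1: { [E → / .] }  — reduce
  I2: { [E → C .] }  — reduce
  I3: { [E' → E .] }  — accept
  I4: { [C → c . ;] }  — shift
  I5: { [C → c ; .] }  — reduce

No state contains more than one complete item.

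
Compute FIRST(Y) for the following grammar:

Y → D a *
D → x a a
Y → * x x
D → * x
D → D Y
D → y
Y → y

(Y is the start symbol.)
{ '*', 'x', 'y' }

To compute FIRST(Y), examine every production with Y on the left-hand side, reading each right-hand side left to right until a non-nullable symbol is reached.

FIRST sets of the other non-terminals involved (by the same procedure, iterated to a fixed point):
  FIRST(D) = { '*', 'x', 'y' }

From Y → D a *:
  - D is a non-terminal: add FIRST(D) \ {ε} = { '*', 'x', 'y' }
    D is not nullable, so stop
From Y → * x x:
  - '*' is a terminal: add '*' and stop
From Y → y:
  - y is a terminal: add 'y' and stop

Collecting: FIRST(Y) = { '*', 'x', 'y' }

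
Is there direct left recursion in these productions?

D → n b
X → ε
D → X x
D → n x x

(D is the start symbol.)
Direct left recursion occurs when N → N α for some non-terminal N (the right-hand side begins with the left-hand side itself).

D → n b: starts with n
X → ε: starts with ε
D → X x: starts with X
D → n x x: starts with n

No direct left recursion found.

Answer: No direct left recursion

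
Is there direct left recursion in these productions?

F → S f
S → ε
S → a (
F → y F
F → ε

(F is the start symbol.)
No direct left recursion

F → S f: starts with S
S → ε: starts with ε
S → a (: starts with a
F → y F: starts with y
F → ε: starts with ε

No direct left recursion found.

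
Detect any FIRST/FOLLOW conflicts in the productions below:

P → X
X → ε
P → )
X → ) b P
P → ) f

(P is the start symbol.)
A FIRST/FOLLOW conflict occurs when a non-terminal N has a nullable alternative N → β (β ⇒* ε) and another alternative N → α with FIRST(α) ∩ FOLLOW(N) ≠ ∅: on such a lookahead the parser cannot decide between expanding α and letting N vanish via β.

Nullable non-terminals: P, X.
FIRST sets used below: FIRST(X) = { ')', ε }

P: nullable alternative(s) P → X; FOLLOW(P) = { $ }
  P → X: FIRST \ {ε} = { ')' } — this is the only nullable alternative, skip
  P → ): FIRST \ {ε} = { ')' } — disjoint from FOLLOW(P)
  P → ) f: FIRST \ {ε} = { ')' } — disjoint from FOLLOW(P)

X: nullable alternative(s) X → ε; FOLLOW(X) = { $ }
  X → ε: FIRST \ {ε} = { } — this is the only nullable alternative, skip
  X → ) b P: FIRST \ {ε} = { ')' } — disjoint from FOLLOW(X)

No FIRST/FOLLOW conflicts found.

Answer: No FIRST/FOLLOW conflicts.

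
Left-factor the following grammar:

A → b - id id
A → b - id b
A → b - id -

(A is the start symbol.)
A → b - id A'
A' → id
A' → b
A' → -

Left-factoring transforms A → αβ₁ | αβ₂ into A → αA' and A' → β₁ | β₂
(α is the longest common prefix among the alternatives). Repeat until
no nonterminal has two alternatives with a common prefix.

Round 1: A has alternatives sharing prefix 'b - id'. Introduce A': A → b - id A'
  Add: A' → id
  Add: A' → b
  Add: A' → -

No remaining common prefixes — done.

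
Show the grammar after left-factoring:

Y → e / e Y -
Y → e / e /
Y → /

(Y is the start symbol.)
Y → e / e Y'
Y' → Y -
Y' → /
Y → /

Left-factoring transforms A → αβ₁ | αβ₂ into A → αA' and A' → β₁ | β₂
(α is the longest common prefix among the alternatives). Repeat until
no nonterminal has two alternatives with a common prefix.

Round 1: Y has alternatives sharing prefix 'e / e'. Introduce Y': Y → e / e Y'
  Add: Y' → Y -
  Add: Y' → /

No remaining common prefixes — done.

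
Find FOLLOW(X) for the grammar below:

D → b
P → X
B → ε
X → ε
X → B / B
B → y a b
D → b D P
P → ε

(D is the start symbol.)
To compute FOLLOW(X), find every occurrence of X on a right-hand side N → α X β: add FIRST(β) \ {ε}, and if β is empty or nullable also add FOLLOW(N). Iterate to a fixed point.

In P → X: X is at the end, add FOLLOW(P)

The FOLLOW sets referred to above (computed the same way, to a fixed point):
  FOLLOW(P) = { $, '/', 'y' }

Taking the union: FOLLOW(X) = { $, '/', 'y' }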